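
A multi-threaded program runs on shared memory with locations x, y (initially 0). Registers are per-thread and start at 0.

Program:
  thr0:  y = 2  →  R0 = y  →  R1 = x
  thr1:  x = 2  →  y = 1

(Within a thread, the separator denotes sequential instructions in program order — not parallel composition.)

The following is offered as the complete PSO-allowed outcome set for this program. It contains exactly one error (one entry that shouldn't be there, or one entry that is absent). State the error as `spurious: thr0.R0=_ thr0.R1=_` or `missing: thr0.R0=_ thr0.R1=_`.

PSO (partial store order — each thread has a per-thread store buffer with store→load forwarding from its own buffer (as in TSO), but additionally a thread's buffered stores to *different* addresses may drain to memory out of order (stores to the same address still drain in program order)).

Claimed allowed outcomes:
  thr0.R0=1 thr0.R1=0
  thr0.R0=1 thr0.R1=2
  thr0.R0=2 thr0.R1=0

missing: thr0.R0=2 thr0.R1=2

outcome vector order: (thr0.R0,thr0.R1)
under PSO → 10; 12; 20; 22
PSO∖claimed = {22}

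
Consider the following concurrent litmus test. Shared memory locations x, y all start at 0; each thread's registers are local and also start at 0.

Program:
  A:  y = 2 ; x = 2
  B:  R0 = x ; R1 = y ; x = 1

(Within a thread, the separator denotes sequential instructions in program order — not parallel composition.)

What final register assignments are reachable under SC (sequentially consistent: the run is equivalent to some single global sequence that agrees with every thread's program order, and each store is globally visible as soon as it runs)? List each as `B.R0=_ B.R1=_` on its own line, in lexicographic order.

outcome vector order: (B.R0,B.R1)
|SC outcomes| = 3

B.R0=0 B.R1=0
B.R0=0 B.R1=2
B.R0=2 B.R1=2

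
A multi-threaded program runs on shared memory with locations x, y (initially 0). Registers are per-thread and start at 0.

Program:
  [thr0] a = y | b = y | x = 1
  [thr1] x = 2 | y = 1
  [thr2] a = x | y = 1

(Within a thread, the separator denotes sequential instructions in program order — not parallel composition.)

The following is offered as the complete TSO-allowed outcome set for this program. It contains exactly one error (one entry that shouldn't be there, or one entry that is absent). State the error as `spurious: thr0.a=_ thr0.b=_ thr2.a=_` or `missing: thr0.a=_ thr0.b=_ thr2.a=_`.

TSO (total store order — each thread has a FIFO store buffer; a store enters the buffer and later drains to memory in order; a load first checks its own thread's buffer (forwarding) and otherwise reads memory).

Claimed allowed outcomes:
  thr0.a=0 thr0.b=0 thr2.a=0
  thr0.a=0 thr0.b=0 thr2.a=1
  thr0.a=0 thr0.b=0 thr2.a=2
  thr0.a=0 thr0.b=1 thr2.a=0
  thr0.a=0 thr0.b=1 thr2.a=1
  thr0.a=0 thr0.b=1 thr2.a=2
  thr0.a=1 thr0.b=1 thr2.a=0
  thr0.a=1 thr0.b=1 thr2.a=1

outcome vector order: (thr0.a,thr0.b,thr2.a)
TSO: 9 outcomes — {<0 0 0>, <0 0 1>, <0 0 2>, <0 1 0>, <0 1 1>, <0 1 2>, <1 1 0>, <1 1 1>, <1 1 2>}
TSO∖claimed = {<1 1 2>}

missing: thr0.a=1 thr0.b=1 thr2.a=2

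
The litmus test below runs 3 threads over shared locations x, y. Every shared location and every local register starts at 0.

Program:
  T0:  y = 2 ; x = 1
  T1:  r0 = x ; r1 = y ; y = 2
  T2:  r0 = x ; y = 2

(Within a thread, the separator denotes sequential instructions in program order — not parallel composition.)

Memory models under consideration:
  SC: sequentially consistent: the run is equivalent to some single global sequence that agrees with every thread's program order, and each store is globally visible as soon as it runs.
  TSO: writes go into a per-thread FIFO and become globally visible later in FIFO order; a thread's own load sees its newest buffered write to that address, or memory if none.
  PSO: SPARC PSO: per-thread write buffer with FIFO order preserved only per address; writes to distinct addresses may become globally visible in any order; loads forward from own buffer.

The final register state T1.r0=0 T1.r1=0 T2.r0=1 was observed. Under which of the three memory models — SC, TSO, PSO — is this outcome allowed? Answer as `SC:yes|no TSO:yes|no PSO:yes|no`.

SC:yes TSO:yes PSO:yes

outcome vector order: (T1.r0,T1.r1,T2.r0)
under SC → <0 0 0>, <0 0 1>, <0 2 0>, <0 2 1>, <1 2 0>, <1 2 1>
under TSO → <0 0 0>, <0 0 1>, <0 2 0>, <0 2 1>, <1 2 0>, <1 2 1>
under PSO → <0 0 0>, <0 0 1>, <0 2 0>, <0 2 1>, <1 0 0>, <1 0 1>, <1 2 0>, <1 2 1>
target <0 0 1> ∈ {SC,TSO,PSO}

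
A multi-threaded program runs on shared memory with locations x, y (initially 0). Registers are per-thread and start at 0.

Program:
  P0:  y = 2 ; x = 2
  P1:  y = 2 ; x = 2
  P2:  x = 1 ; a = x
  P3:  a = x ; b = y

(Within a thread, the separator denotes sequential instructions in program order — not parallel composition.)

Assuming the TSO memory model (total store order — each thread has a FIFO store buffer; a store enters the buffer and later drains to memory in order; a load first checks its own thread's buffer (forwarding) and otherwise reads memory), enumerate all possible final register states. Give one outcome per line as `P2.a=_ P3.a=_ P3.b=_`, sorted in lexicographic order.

outcome vector order: (P2.a,P3.a,P3.b)
|TSO outcomes| = 10

P2.a=1 P3.a=0 P3.b=0
P2.a=1 P3.a=0 P3.b=2
P2.a=1 P3.a=1 P3.b=0
P2.a=1 P3.a=1 P3.b=2
P2.a=1 P3.a=2 P3.b=2
P2.a=2 P3.a=0 P3.b=0
P2.a=2 P3.a=0 P3.b=2
P2.a=2 P3.a=1 P3.b=0
P2.a=2 P3.a=1 P3.b=2
P2.a=2 P3.a=2 P3.b=2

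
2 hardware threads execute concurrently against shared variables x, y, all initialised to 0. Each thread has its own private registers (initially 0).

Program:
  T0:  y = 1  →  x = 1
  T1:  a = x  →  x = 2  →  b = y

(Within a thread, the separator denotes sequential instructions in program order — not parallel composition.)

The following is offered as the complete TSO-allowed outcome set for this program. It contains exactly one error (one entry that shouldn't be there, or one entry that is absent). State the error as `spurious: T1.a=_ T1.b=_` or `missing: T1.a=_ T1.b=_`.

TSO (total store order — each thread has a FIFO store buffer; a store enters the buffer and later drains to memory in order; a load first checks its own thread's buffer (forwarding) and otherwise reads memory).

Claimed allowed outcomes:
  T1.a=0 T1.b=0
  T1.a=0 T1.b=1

missing: T1.a=1 T1.b=1

outcome vector order: (T1.a,T1.b)
[TSO] allowed = {0/0 0/1 1/1}
TSO∖claimed = {1/1}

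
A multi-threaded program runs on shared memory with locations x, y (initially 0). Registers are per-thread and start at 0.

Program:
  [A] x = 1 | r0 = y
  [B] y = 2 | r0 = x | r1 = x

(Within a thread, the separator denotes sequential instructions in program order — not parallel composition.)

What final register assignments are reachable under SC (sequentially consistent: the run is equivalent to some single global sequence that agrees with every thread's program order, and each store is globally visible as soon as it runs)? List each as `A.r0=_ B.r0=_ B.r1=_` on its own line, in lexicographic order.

A.r0=0 B.r0=1 B.r1=1
A.r0=2 B.r0=0 B.r1=0
A.r0=2 B.r0=0 B.r1=1
A.r0=2 B.r0=1 B.r1=1

outcome vector order: (A.r0,B.r0,B.r1)
|SC outcomes| = 4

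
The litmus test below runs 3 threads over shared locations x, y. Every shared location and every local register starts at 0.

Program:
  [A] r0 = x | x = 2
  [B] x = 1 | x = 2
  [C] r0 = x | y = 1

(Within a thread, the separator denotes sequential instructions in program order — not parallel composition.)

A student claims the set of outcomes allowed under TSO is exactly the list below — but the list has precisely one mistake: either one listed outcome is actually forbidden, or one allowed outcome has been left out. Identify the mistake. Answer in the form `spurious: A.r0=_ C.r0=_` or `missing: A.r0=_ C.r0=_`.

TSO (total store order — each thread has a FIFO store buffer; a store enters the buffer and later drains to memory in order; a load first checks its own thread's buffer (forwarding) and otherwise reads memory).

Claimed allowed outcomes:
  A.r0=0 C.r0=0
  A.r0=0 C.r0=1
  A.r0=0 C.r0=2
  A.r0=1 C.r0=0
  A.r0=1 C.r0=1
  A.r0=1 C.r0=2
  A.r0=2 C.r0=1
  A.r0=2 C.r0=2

missing: A.r0=2 C.r0=0

outcome vector order: (A.r0,C.r0)
under TSO → <0 0>, <0 1>, <0 2>, <1 0>, <1 1>, <1 2>, <2 0>, <2 1>, <2 2>
TSO∖claimed = {<2 0>}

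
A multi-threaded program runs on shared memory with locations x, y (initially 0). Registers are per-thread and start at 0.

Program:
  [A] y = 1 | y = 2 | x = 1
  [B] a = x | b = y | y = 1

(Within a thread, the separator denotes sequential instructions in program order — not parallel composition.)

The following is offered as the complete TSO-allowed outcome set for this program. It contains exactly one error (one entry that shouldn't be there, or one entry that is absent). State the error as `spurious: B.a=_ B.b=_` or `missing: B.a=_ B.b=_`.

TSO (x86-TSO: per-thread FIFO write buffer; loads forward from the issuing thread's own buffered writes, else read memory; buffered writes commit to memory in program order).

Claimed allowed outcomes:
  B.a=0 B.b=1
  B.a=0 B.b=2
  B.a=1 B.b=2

missing: B.a=0 B.b=0

outcome vector order: (B.a,B.b)
[TSO] allowed = {00, 01, 02, 12}
TSO∖claimed = {00}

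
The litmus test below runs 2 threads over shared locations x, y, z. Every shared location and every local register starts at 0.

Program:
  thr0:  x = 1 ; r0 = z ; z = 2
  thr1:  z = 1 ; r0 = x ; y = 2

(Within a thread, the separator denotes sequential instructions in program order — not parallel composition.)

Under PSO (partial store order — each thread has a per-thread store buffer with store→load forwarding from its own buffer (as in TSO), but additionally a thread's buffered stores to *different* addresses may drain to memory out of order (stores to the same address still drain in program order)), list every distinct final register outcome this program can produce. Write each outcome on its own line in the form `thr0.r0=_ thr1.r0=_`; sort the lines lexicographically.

thr0.r0=0 thr1.r0=0
thr0.r0=0 thr1.r0=1
thr0.r0=1 thr1.r0=0
thr0.r0=1 thr1.r0=1

outcome vector order: (thr0.r0,thr1.r0)
|PSO outcomes| = 4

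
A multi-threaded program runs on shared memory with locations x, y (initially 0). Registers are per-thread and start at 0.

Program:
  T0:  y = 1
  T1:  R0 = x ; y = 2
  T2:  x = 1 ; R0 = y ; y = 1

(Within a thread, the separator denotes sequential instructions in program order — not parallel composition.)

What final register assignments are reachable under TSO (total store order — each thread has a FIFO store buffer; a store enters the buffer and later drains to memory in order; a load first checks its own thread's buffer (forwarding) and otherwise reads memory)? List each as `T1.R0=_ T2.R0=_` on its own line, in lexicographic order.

outcome vector order: (T1.R0,T2.R0)
|TSO outcomes| = 6

T1.R0=0 T2.R0=0
T1.R0=0 T2.R0=1
T1.R0=0 T2.R0=2
T1.R0=1 T2.R0=0
T1.R0=1 T2.R0=1
T1.R0=1 T2.R0=2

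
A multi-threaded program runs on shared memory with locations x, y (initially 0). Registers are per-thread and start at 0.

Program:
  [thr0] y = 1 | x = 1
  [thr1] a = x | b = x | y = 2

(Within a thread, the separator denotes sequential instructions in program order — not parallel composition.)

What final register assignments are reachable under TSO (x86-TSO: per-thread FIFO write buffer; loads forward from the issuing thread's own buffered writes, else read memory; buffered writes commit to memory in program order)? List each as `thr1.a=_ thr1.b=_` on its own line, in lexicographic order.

outcome vector order: (thr1.a,thr1.b)
|TSO outcomes| = 3

thr1.a=0 thr1.b=0
thr1.a=0 thr1.b=1
thr1.a=1 thr1.b=1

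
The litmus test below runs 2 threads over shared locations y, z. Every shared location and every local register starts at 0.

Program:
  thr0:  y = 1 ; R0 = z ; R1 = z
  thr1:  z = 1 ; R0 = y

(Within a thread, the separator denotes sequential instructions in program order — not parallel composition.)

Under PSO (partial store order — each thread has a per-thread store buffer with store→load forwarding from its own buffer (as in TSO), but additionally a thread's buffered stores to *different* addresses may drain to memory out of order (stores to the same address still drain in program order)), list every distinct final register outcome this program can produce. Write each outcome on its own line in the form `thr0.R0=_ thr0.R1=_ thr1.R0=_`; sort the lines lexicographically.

thr0.R0=0 thr0.R1=0 thr1.R0=0
thr0.R0=0 thr0.R1=0 thr1.R0=1
thr0.R0=0 thr0.R1=1 thr1.R0=0
thr0.R0=0 thr0.R1=1 thr1.R0=1
thr0.R0=1 thr0.R1=1 thr1.R0=0
thr0.R0=1 thr0.R1=1 thr1.R0=1

outcome vector order: (thr0.R0,thr0.R1,thr1.R0)
|PSO outcomes| = 6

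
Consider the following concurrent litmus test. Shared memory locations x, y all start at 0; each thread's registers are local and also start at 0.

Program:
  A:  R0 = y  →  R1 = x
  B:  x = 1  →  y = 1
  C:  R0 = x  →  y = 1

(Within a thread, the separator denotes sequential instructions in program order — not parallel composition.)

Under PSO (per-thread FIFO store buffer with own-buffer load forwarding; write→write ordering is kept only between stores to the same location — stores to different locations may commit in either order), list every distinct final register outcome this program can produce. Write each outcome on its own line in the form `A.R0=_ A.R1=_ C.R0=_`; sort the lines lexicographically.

outcome vector order: (A.R0,A.R1,C.R0)
|PSO outcomes| = 8

A.R0=0 A.R1=0 C.R0=0
A.R0=0 A.R1=0 C.R0=1
A.R0=0 A.R1=1 C.R0=0
A.R0=0 A.R1=1 C.R0=1
A.R0=1 A.R1=0 C.R0=0
A.R0=1 A.R1=0 C.R0=1
A.R0=1 A.R1=1 C.R0=0
A.R0=1 A.R1=1 C.R0=1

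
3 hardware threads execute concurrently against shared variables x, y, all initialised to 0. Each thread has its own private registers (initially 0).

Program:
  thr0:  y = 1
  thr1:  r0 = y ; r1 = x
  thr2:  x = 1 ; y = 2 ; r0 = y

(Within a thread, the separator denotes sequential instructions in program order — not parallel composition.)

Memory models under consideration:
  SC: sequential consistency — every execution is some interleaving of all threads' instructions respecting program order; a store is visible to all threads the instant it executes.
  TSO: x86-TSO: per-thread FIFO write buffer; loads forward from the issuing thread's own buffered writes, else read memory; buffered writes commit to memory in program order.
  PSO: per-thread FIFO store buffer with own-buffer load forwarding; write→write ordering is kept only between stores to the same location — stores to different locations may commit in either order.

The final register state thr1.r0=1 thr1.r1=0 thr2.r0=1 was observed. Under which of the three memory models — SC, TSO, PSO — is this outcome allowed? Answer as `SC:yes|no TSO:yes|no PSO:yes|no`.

SC:no TSO:no PSO:yes

outcome vector order: (thr1.r0,thr1.r1,thr2.r0)
SC (9): <0 0 1> <0 0 2> <0 1 1> <0 1 2> <1 0 2> <1 1 1> <1 1 2> <2 1 1> <2 1 2>
TSO (9): <0 0 1> <0 0 2> <0 1 1> <0 1 2> <1 0 2> <1 1 1> <1 1 2> <2 1 1> <2 1 2>
PSO (12): <0 0 1> <0 0 2> <0 1 1> <0 1 2> <1 0 1> <1 0 2> <1 1 1> <1 1 2> <2 0 1> <2 0 2> <2 1 1> <2 1 2>
target <1 0 1> ∈ {PSO}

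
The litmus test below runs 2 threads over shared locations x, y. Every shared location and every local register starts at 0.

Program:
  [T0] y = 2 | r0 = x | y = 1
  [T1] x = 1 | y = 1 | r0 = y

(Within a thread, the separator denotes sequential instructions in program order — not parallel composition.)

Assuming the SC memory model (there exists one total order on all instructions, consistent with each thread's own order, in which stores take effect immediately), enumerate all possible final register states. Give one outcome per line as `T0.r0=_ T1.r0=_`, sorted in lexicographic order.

T0.r0=0 T1.r0=1
T0.r0=1 T1.r0=1
T0.r0=1 T1.r0=2

outcome vector order: (T0.r0,T1.r0)
|SC outcomes| = 3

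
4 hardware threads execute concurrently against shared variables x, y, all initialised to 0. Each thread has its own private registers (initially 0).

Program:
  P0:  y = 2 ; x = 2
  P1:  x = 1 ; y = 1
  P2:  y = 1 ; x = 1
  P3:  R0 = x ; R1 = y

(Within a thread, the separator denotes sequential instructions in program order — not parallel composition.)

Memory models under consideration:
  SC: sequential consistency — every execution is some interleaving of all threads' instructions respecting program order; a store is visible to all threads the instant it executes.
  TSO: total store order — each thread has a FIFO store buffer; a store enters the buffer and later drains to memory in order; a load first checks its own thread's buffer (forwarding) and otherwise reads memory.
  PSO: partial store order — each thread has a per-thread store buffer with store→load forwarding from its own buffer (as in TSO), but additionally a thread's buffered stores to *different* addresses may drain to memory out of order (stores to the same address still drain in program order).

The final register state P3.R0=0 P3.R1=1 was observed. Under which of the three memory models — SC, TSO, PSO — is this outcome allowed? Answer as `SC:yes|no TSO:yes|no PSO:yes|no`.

outcome vector order: (P3.R0,P3.R1)
under SC → <0 0>; <0 1>; <0 2>; <1 0>; <1 1>; <1 2>; <2 1>; <2 2>
under TSO → <0 0>; <0 1>; <0 2>; <1 0>; <1 1>; <1 2>; <2 1>; <2 2>
under PSO → <0 0>; <0 1>; <0 2>; <1 0>; <1 1>; <1 2>; <2 0>; <2 1>; <2 2>
target <0 1> ∈ {SC,TSO,PSO}

SC:yes TSO:yes PSO:yes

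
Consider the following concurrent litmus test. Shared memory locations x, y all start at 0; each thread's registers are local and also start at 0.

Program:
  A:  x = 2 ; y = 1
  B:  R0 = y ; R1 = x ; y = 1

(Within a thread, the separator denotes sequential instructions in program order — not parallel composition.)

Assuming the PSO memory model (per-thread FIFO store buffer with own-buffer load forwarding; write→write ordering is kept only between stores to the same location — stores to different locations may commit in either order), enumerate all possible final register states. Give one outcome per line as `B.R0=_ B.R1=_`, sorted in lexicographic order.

outcome vector order: (B.R0,B.R1)
|PSO outcomes| = 4

B.R0=0 B.R1=0
B.R0=0 B.R1=2
B.R0=1 B.R1=0
B.R0=1 B.R1=2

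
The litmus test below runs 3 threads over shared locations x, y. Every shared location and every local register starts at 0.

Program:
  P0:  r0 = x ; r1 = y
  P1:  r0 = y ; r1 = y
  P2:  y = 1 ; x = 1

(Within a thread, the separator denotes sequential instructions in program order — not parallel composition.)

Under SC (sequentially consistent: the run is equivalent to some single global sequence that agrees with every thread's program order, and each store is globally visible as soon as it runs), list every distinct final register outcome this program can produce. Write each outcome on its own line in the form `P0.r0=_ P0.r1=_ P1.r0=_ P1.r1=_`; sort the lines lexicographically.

P0.r0=0 P0.r1=0 P1.r0=0 P1.r1=0
P0.r0=0 P0.r1=0 P1.r0=0 P1.r1=1
P0.r0=0 P0.r1=0 P1.r0=1 P1.r1=1
P0.r0=0 P0.r1=1 P1.r0=0 P1.r1=0
P0.r0=0 P0.r1=1 P1.r0=0 P1.r1=1
P0.r0=0 P0.r1=1 P1.r0=1 P1.r1=1
P0.r0=1 P0.r1=1 P1.r0=0 P1.r1=0
P0.r0=1 P0.r1=1 P1.r0=0 P1.r1=1
P0.r0=1 P0.r1=1 P1.r0=1 P1.r1=1

outcome vector order: (P0.r0,P0.r1,P1.r0,P1.r1)
|SC outcomes| = 9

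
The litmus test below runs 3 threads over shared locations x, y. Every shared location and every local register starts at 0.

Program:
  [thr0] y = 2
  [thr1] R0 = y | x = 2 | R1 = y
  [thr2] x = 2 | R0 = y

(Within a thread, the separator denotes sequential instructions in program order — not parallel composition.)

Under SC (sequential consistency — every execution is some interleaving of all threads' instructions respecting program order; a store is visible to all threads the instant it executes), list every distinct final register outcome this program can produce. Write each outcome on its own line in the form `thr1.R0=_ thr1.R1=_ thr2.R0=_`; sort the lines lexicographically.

thr1.R0=0 thr1.R1=0 thr2.R0=0
thr1.R0=0 thr1.R1=0 thr2.R0=2
thr1.R0=0 thr1.R1=2 thr2.R0=0
thr1.R0=0 thr1.R1=2 thr2.R0=2
thr1.R0=2 thr1.R1=2 thr2.R0=0
thr1.R0=2 thr1.R1=2 thr2.R0=2

outcome vector order: (thr1.R0,thr1.R1,thr2.R0)
|SC outcomes| = 6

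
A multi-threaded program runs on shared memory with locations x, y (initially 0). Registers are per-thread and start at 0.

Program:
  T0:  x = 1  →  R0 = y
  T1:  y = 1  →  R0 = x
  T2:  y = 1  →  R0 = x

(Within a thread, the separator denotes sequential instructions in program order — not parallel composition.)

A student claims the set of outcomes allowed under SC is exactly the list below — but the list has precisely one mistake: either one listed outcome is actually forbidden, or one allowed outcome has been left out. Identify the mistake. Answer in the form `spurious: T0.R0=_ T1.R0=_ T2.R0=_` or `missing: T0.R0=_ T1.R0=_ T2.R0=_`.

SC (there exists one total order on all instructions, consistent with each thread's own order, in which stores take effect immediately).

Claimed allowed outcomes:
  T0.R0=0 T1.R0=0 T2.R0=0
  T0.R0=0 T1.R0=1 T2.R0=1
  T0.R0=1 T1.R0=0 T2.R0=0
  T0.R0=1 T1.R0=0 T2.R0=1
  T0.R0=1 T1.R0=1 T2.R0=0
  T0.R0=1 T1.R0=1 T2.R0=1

spurious: T0.R0=0 T1.R0=0 T2.R0=0

outcome vector order: (T0.R0,T1.R0,T2.R0)
SC (5): (0,1,1); (1,0,0); (1,0,1); (1,1,0); (1,1,1)
claimed∖SC = {(0,0,0)}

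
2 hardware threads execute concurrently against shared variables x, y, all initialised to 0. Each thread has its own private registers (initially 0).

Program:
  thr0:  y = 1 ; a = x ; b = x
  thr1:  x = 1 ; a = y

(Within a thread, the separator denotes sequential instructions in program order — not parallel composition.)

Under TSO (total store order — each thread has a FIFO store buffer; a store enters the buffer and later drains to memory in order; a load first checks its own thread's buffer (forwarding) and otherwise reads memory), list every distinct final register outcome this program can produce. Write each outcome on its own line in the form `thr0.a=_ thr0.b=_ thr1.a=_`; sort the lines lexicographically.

thr0.a=0 thr0.b=0 thr1.a=0
thr0.a=0 thr0.b=0 thr1.a=1
thr0.a=0 thr0.b=1 thr1.a=0
thr0.a=0 thr0.b=1 thr1.a=1
thr0.a=1 thr0.b=1 thr1.a=0
thr0.a=1 thr0.b=1 thr1.a=1

outcome vector order: (thr0.a,thr0.b,thr1.a)
|TSO outcomes| = 6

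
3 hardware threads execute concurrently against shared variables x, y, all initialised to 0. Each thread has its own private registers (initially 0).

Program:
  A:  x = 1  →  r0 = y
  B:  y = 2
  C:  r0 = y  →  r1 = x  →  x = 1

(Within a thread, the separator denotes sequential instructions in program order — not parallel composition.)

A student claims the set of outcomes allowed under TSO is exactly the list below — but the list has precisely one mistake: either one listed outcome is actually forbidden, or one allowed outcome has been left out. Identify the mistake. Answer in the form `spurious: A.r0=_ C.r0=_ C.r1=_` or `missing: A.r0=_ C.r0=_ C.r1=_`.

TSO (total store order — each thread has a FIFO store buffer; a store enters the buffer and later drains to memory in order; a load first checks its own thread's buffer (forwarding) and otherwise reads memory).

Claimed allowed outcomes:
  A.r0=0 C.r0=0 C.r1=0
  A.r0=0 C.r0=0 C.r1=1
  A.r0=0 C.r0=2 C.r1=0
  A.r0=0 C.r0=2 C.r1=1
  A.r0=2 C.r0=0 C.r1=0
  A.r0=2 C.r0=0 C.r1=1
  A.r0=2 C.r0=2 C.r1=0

outcome vector order: (A.r0,C.r0,C.r1)
[TSO] allowed = {(0,0,0) (0,0,1) (0,2,0) (0,2,1) (2,0,0) (2,0,1) (2,2,0) (2,2,1)}
TSO∖claimed = {(2,2,1)}

missing: A.r0=2 C.r0=2 C.r1=1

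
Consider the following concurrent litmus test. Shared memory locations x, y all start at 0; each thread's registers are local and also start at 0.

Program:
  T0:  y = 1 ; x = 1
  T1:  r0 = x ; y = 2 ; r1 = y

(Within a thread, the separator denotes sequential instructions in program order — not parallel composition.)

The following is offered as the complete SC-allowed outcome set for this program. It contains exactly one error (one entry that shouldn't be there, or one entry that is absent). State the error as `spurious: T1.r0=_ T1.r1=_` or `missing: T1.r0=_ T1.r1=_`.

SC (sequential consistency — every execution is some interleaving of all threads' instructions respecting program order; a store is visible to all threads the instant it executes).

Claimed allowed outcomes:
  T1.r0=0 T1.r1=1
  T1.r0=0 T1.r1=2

outcome vector order: (T1.r0,T1.r1)
SC (3): 01 02 12
SC∖claimed = {12}

missing: T1.r0=1 T1.r1=2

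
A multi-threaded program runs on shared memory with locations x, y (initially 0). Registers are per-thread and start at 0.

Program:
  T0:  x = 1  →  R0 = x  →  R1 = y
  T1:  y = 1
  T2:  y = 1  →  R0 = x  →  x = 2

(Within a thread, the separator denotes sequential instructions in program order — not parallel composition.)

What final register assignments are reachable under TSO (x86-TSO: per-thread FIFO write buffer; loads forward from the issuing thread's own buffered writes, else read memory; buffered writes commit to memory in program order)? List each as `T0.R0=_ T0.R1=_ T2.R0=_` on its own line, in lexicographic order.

outcome vector order: (T0.R0,T0.R1,T2.R0)
|TSO outcomes| = 6

T0.R0=1 T0.R1=0 T2.R0=0
T0.R0=1 T0.R1=0 T2.R0=1
T0.R0=1 T0.R1=1 T2.R0=0
T0.R0=1 T0.R1=1 T2.R0=1
T0.R0=2 T0.R1=1 T2.R0=0
T0.R0=2 T0.R1=1 T2.R0=1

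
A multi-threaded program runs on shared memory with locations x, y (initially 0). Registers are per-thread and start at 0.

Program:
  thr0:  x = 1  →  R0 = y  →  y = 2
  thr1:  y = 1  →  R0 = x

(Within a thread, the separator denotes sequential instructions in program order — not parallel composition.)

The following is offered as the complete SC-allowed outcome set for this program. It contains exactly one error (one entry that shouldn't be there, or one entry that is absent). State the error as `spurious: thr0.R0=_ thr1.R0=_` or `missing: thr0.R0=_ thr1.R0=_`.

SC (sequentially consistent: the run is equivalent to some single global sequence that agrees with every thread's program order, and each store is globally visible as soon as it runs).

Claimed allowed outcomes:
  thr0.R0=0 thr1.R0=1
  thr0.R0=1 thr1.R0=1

missing: thr0.R0=1 thr1.R0=0

outcome vector order: (thr0.R0,thr1.R0)
SC (3): (0,1) (1,0) (1,1)
SC∖claimed = {(1,0)}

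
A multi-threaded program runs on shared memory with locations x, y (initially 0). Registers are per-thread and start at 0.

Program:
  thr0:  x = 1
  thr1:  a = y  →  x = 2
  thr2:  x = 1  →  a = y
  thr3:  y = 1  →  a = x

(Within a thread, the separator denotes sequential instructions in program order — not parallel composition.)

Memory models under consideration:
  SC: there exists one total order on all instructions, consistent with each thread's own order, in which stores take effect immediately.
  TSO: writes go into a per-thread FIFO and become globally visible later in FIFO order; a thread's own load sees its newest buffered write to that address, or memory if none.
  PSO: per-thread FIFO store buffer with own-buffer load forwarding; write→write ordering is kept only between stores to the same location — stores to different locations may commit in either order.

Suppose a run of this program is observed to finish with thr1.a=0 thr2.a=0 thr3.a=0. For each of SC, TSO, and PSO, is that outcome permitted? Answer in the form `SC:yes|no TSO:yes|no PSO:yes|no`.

SC:no TSO:yes PSO:yes

outcome vector order: (thr1.a,thr2.a,thr3.a)
under SC → (0,0,1) (0,0,2) (0,1,0) (0,1,1) (0,1,2) (1,0,1) (1,0,2) (1,1,0) (1,1,1) (1,1,2)
under TSO → (0,0,0) (0,0,1) (0,0,2) (0,1,0) (0,1,1) (0,1,2) (1,0,0) (1,0,1) (1,0,2) (1,1,0) (1,1,1) (1,1,2)
under PSO → (0,0,0) (0,0,1) (0,0,2) (0,1,0) (0,1,1) (0,1,2) (1,0,0) (1,0,1) (1,0,2) (1,1,0) (1,1,1) (1,1,2)
target (0,0,0) ∈ {TSO,PSO}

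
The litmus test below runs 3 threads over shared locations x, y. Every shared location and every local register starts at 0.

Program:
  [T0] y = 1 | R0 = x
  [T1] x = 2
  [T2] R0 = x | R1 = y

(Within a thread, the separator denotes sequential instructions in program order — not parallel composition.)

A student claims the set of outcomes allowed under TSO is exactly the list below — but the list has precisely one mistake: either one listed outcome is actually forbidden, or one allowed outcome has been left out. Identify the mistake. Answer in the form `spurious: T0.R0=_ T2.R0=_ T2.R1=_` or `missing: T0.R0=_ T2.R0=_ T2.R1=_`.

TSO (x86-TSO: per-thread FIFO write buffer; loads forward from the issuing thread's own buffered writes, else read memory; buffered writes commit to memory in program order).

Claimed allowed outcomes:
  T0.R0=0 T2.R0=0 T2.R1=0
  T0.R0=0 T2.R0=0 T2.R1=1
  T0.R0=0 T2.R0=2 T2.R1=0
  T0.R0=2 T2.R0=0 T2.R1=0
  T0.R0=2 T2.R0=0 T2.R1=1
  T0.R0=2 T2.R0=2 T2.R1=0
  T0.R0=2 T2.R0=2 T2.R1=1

missing: T0.R0=0 T2.R0=2 T2.R1=1

outcome vector order: (T0.R0,T2.R0,T2.R1)
TSO (8): (0,0,0); (0,0,1); (0,2,0); (0,2,1); (2,0,0); (2,0,1); (2,2,0); (2,2,1)
TSO∖claimed = {(0,2,1)}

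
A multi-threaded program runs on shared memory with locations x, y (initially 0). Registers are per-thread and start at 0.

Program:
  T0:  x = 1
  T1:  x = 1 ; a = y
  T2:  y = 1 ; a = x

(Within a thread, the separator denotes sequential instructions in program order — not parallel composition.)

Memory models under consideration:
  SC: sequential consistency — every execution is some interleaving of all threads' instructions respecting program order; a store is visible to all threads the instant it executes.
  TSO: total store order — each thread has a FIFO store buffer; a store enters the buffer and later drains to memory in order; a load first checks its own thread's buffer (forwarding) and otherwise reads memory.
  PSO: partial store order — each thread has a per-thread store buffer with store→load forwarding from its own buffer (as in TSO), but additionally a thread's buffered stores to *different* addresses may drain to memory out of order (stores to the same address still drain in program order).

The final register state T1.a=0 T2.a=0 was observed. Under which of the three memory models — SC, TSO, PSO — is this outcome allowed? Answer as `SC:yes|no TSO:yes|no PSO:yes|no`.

outcome vector order: (T1.a,T2.a)
SC (3): 01, 10, 11
TSO (4): 00, 01, 10, 11
PSO (4): 00, 01, 10, 11
target 00 ∈ {TSO,PSO}

SC:no TSO:yes PSO:yes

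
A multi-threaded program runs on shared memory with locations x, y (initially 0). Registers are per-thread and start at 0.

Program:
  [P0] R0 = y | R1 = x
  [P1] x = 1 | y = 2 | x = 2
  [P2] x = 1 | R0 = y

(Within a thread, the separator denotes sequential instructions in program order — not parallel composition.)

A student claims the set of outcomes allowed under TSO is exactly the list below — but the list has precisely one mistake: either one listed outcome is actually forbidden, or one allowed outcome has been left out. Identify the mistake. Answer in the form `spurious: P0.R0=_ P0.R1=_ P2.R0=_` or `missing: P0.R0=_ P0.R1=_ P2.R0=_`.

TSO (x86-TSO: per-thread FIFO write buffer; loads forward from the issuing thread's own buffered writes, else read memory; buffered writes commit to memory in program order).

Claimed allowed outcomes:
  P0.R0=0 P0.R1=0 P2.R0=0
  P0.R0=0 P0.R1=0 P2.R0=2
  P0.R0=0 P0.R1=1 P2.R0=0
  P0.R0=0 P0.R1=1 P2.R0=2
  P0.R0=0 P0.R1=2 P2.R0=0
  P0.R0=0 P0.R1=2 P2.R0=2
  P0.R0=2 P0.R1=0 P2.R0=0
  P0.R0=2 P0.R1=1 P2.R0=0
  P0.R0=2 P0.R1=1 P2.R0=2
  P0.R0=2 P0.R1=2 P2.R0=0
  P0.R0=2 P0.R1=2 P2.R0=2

outcome vector order: (P0.R0,P0.R1,P2.R0)
TSO (10): (0,0,0), (0,0,2), (0,1,0), (0,1,2), (0,2,0), (0,2,2), (2,1,0), (2,1,2), (2,2,0), (2,2,2)
claimed∖TSO = {(2,0,0)}

spurious: P0.R0=2 P0.R1=0 P2.R0=0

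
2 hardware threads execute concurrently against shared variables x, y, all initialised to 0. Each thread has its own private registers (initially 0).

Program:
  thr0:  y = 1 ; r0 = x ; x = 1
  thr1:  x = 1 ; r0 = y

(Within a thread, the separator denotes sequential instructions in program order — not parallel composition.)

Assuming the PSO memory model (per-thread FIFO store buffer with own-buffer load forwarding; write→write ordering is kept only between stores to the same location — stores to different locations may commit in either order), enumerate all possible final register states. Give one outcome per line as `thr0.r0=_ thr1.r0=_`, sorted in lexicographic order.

outcome vector order: (thr0.r0,thr1.r0)
|PSO outcomes| = 4

thr0.r0=0 thr1.r0=0
thr0.r0=0 thr1.r0=1
thr0.r0=1 thr1.r0=0
thr0.r0=1 thr1.r0=1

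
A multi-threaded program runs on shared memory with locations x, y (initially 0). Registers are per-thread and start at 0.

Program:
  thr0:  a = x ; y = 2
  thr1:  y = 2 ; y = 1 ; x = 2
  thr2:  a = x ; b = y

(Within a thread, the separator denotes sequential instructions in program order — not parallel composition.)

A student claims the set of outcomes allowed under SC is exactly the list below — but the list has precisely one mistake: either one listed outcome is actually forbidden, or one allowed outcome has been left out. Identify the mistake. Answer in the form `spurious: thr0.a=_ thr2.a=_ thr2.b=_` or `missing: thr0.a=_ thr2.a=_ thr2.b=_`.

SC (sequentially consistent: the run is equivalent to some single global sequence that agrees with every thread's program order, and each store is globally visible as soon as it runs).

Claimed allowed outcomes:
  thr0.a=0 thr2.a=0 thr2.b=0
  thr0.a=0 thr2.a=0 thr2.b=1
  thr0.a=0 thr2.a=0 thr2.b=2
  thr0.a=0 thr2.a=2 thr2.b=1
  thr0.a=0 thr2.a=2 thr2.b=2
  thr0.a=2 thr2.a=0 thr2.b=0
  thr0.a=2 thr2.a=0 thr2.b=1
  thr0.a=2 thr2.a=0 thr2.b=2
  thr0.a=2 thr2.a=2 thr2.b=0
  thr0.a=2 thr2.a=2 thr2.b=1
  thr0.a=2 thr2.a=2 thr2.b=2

spurious: thr0.a=2 thr2.a=2 thr2.b=0

outcome vector order: (thr0.a,thr2.a,thr2.b)
[SC] allowed = {<0 0 0> <0 0 1> <0 0 2> <0 2 1> <0 2 2> <2 0 0> <2 0 1> <2 0 2> <2 2 1> <2 2 2>}
claimed∖SC = {<2 2 0>}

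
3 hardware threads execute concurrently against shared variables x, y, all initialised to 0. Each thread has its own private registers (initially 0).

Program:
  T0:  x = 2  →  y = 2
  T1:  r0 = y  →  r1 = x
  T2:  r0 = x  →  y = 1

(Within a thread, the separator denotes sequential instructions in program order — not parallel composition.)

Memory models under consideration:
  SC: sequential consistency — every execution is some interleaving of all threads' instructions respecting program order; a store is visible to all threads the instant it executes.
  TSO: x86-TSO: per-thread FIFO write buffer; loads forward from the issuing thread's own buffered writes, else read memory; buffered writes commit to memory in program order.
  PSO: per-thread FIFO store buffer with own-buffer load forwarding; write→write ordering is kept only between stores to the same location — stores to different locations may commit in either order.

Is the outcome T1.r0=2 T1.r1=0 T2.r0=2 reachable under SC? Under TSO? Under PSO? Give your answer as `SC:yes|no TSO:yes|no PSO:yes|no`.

SC:no TSO:no PSO:yes

outcome vector order: (T1.r0,T1.r1,T2.r0)
SC: 9 outcomes — {<0 0 0>, <0 0 2>, <0 2 0>, <0 2 2>, <1 0 0>, <1 2 0>, <1 2 2>, <2 2 0>, <2 2 2>}
TSO: 9 outcomes — {<0 0 0>, <0 0 2>, <0 2 0>, <0 2 2>, <1 0 0>, <1 2 0>, <1 2 2>, <2 2 0>, <2 2 2>}
PSO: 11 outcomes — {<0 0 0>, <0 0 2>, <0 2 0>, <0 2 2>, <1 0 0>, <1 2 0>, <1 2 2>, <2 0 0>, <2 0 2>, <2 2 0>, <2 2 2>}
target <2 0 2> ∈ {PSO}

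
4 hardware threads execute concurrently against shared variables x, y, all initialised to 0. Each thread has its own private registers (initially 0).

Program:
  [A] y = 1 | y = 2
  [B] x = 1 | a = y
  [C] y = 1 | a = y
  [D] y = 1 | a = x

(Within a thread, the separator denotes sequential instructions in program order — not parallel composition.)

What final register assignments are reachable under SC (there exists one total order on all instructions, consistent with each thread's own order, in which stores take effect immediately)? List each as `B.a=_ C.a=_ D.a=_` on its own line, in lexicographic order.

B.a=0 C.a=1 D.a=1
B.a=0 C.a=2 D.a=1
B.a=1 C.a=1 D.a=0
B.a=1 C.a=1 D.a=1
B.a=1 C.a=2 D.a=0
B.a=1 C.a=2 D.a=1
B.a=2 C.a=1 D.a=0
B.a=2 C.a=1 D.a=1
B.a=2 C.a=2 D.a=0
B.a=2 C.a=2 D.a=1

outcome vector order: (B.a,C.a,D.a)
|SC outcomes| = 10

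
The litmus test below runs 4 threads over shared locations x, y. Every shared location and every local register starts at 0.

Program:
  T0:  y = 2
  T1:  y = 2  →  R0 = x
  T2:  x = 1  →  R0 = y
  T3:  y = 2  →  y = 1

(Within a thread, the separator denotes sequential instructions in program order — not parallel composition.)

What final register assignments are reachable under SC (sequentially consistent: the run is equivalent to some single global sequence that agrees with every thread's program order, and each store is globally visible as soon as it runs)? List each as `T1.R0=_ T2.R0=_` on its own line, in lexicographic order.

outcome vector order: (T1.R0,T2.R0)
|SC outcomes| = 5

T1.R0=0 T2.R0=1
T1.R0=0 T2.R0=2
T1.R0=1 T2.R0=0
T1.R0=1 T2.R0=1
T1.R0=1 T2.R0=2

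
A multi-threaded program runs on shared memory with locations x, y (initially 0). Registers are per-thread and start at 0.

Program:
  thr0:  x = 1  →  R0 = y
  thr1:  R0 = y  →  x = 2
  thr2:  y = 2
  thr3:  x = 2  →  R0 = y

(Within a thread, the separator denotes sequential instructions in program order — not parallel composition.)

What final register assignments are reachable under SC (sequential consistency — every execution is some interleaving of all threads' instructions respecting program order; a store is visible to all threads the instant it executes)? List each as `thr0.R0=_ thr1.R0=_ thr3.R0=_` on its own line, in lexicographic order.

outcome vector order: (thr0.R0,thr1.R0,thr3.R0)
|SC outcomes| = 8

thr0.R0=0 thr1.R0=0 thr3.R0=0
thr0.R0=0 thr1.R0=0 thr3.R0=2
thr0.R0=0 thr1.R0=2 thr3.R0=0
thr0.R0=0 thr1.R0=2 thr3.R0=2
thr0.R0=2 thr1.R0=0 thr3.R0=0
thr0.R0=2 thr1.R0=0 thr3.R0=2
thr0.R0=2 thr1.R0=2 thr3.R0=0
thr0.R0=2 thr1.R0=2 thr3.R0=2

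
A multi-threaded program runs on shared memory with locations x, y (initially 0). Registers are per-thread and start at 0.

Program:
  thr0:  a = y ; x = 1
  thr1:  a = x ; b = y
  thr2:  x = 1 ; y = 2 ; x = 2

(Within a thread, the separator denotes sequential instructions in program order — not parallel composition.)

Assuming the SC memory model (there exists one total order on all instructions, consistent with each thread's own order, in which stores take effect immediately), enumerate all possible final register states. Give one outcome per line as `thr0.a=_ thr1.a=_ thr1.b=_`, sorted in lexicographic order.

outcome vector order: (thr0.a,thr1.a,thr1.b)
|SC outcomes| = 10

thr0.a=0 thr1.a=0 thr1.b=0
thr0.a=0 thr1.a=0 thr1.b=2
thr0.a=0 thr1.a=1 thr1.b=0
thr0.a=0 thr1.a=1 thr1.b=2
thr0.a=0 thr1.a=2 thr1.b=2
thr0.a=2 thr1.a=0 thr1.b=0
thr0.a=2 thr1.a=0 thr1.b=2
thr0.a=2 thr1.a=1 thr1.b=0
thr0.a=2 thr1.a=1 thr1.b=2
thr0.a=2 thr1.a=2 thr1.b=2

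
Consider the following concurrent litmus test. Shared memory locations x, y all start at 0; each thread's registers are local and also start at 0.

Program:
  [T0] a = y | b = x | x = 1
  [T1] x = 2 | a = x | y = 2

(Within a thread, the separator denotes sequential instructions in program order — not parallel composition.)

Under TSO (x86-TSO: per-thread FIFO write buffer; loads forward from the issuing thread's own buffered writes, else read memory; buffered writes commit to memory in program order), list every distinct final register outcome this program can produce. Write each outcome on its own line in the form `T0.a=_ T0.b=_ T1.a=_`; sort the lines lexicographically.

T0.a=0 T0.b=0 T1.a=1
T0.a=0 T0.b=0 T1.a=2
T0.a=0 T0.b=2 T1.a=1
T0.a=0 T0.b=2 T1.a=2
T0.a=2 T0.b=2 T1.a=2

outcome vector order: (T0.a,T0.b,T1.a)
|TSO outcomes| = 5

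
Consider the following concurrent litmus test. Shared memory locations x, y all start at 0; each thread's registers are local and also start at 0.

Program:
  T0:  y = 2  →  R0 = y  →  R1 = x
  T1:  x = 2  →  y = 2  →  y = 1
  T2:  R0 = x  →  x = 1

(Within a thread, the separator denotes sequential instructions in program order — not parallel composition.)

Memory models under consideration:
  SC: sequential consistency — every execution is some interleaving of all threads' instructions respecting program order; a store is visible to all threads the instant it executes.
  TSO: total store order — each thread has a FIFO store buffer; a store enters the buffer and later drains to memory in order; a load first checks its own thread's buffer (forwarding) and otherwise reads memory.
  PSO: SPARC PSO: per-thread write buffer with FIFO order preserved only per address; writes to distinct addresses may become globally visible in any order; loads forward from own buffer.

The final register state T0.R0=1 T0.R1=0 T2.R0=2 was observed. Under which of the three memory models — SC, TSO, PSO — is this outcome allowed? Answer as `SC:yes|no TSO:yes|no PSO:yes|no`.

SC:no TSO:no PSO:yes

outcome vector order: (T0.R0,T0.R1,T2.R0)
SC: 10 outcomes — {1/1/0, 1/1/2, 1/2/0, 1/2/2, 2/0/0, 2/0/2, 2/1/0, 2/1/2, 2/2/0, 2/2/2}
TSO: 10 outcomes — {1/1/0, 1/1/2, 1/2/0, 1/2/2, 2/0/0, 2/0/2, 2/1/0, 2/1/2, 2/2/0, 2/2/2}
PSO: 12 outcomes — {1/0/0, 1/0/2, 1/1/0, 1/1/2, 1/2/0, 1/2/2, 2/0/0, 2/0/2, 2/1/0, 2/1/2, 2/2/0, 2/2/2}
target 1/0/2 ∈ {PSO}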